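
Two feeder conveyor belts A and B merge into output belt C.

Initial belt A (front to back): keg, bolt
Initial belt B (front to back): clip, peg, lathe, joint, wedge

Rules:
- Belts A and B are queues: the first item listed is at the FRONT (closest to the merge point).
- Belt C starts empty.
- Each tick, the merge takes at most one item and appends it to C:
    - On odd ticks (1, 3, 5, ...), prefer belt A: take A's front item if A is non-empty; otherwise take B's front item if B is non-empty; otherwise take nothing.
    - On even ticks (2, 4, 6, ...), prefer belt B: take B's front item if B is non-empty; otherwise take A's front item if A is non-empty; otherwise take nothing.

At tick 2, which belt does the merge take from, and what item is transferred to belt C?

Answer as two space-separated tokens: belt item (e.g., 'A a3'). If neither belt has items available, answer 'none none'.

Tick 1: prefer A, take keg from A; A=[bolt] B=[clip,peg,lathe,joint,wedge] C=[keg]
Tick 2: prefer B, take clip from B; A=[bolt] B=[peg,lathe,joint,wedge] C=[keg,clip]

Answer: B clip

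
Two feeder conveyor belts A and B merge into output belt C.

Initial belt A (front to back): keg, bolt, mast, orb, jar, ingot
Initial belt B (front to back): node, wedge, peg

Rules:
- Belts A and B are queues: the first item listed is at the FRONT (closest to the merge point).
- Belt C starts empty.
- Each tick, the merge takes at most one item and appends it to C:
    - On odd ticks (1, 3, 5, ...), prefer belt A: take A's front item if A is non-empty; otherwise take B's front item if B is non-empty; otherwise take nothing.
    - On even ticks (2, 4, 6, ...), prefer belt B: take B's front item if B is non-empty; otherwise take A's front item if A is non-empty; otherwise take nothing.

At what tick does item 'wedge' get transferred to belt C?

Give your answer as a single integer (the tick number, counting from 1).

Tick 1: prefer A, take keg from A; A=[bolt,mast,orb,jar,ingot] B=[node,wedge,peg] C=[keg]
Tick 2: prefer B, take node from B; A=[bolt,mast,orb,jar,ingot] B=[wedge,peg] C=[keg,node]
Tick 3: prefer A, take bolt from A; A=[mast,orb,jar,ingot] B=[wedge,peg] C=[keg,node,bolt]
Tick 4: prefer B, take wedge from B; A=[mast,orb,jar,ingot] B=[peg] C=[keg,node,bolt,wedge]

Answer: 4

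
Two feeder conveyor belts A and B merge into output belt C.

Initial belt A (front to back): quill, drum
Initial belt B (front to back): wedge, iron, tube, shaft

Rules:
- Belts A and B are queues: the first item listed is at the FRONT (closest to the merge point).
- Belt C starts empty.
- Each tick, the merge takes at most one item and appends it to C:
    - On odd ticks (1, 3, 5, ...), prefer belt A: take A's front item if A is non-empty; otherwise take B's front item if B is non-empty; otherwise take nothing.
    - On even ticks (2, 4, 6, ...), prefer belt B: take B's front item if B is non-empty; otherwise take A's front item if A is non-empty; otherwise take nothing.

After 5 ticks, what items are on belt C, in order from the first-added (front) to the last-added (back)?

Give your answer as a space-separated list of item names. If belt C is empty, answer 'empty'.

Answer: quill wedge drum iron tube

Derivation:
Tick 1: prefer A, take quill from A; A=[drum] B=[wedge,iron,tube,shaft] C=[quill]
Tick 2: prefer B, take wedge from B; A=[drum] B=[iron,tube,shaft] C=[quill,wedge]
Tick 3: prefer A, take drum from A; A=[-] B=[iron,tube,shaft] C=[quill,wedge,drum]
Tick 4: prefer B, take iron from B; A=[-] B=[tube,shaft] C=[quill,wedge,drum,iron]
Tick 5: prefer A, take tube from B; A=[-] B=[shaft] C=[quill,wedge,drum,iron,tube]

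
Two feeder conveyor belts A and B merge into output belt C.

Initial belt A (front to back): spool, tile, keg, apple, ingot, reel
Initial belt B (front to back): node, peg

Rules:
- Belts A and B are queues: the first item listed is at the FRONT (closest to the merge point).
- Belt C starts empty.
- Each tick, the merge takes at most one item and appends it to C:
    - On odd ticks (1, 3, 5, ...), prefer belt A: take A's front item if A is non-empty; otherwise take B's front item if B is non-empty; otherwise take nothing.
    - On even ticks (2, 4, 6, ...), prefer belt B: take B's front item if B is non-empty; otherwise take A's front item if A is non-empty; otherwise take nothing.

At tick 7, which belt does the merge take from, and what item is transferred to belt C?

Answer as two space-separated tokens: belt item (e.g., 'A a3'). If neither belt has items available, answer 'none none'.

Tick 1: prefer A, take spool from A; A=[tile,keg,apple,ingot,reel] B=[node,peg] C=[spool]
Tick 2: prefer B, take node from B; A=[tile,keg,apple,ingot,reel] B=[peg] C=[spool,node]
Tick 3: prefer A, take tile from A; A=[keg,apple,ingot,reel] B=[peg] C=[spool,node,tile]
Tick 4: prefer B, take peg from B; A=[keg,apple,ingot,reel] B=[-] C=[spool,node,tile,peg]
Tick 5: prefer A, take keg from A; A=[apple,ingot,reel] B=[-] C=[spool,node,tile,peg,keg]
Tick 6: prefer B, take apple from A; A=[ingot,reel] B=[-] C=[spool,node,tile,peg,keg,apple]
Tick 7: prefer A, take ingot from A; A=[reel] B=[-] C=[spool,node,tile,peg,keg,apple,ingot]

Answer: A ingot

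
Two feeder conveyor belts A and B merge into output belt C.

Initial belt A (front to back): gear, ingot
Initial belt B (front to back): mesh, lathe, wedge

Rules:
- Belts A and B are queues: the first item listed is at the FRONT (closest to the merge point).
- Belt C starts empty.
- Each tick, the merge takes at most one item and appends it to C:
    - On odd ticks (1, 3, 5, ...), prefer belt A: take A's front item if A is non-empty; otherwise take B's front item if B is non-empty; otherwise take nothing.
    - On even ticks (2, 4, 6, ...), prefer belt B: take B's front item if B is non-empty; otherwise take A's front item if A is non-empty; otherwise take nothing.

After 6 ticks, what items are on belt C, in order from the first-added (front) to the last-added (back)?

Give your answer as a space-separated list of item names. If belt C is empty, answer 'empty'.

Answer: gear mesh ingot lathe wedge

Derivation:
Tick 1: prefer A, take gear from A; A=[ingot] B=[mesh,lathe,wedge] C=[gear]
Tick 2: prefer B, take mesh from B; A=[ingot] B=[lathe,wedge] C=[gear,mesh]
Tick 3: prefer A, take ingot from A; A=[-] B=[lathe,wedge] C=[gear,mesh,ingot]
Tick 4: prefer B, take lathe from B; A=[-] B=[wedge] C=[gear,mesh,ingot,lathe]
Tick 5: prefer A, take wedge from B; A=[-] B=[-] C=[gear,mesh,ingot,lathe,wedge]
Tick 6: prefer B, both empty, nothing taken; A=[-] B=[-] C=[gear,mesh,ingot,lathe,wedge]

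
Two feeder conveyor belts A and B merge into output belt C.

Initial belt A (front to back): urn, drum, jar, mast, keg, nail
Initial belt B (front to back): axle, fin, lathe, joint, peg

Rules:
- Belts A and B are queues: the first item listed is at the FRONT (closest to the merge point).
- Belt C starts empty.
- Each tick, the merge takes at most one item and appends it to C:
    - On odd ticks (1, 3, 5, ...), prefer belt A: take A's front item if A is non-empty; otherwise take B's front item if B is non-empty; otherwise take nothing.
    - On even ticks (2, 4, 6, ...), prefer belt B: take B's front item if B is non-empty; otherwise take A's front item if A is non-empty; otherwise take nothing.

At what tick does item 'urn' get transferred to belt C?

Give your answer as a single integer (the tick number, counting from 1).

Answer: 1

Derivation:
Tick 1: prefer A, take urn from A; A=[drum,jar,mast,keg,nail] B=[axle,fin,lathe,joint,peg] C=[urn]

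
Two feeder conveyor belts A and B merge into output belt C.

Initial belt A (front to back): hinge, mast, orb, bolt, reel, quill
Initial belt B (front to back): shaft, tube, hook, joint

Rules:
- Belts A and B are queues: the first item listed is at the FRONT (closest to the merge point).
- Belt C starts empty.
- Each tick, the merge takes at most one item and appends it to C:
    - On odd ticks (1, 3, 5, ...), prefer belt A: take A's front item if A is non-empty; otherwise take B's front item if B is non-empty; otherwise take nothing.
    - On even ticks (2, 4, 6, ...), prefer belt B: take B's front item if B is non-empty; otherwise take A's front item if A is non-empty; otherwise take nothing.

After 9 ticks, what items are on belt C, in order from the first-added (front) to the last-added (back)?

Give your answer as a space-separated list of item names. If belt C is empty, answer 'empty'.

Tick 1: prefer A, take hinge from A; A=[mast,orb,bolt,reel,quill] B=[shaft,tube,hook,joint] C=[hinge]
Tick 2: prefer B, take shaft from B; A=[mast,orb,bolt,reel,quill] B=[tube,hook,joint] C=[hinge,shaft]
Tick 3: prefer A, take mast from A; A=[orb,bolt,reel,quill] B=[tube,hook,joint] C=[hinge,shaft,mast]
Tick 4: prefer B, take tube from B; A=[orb,bolt,reel,quill] B=[hook,joint] C=[hinge,shaft,mast,tube]
Tick 5: prefer A, take orb from A; A=[bolt,reel,quill] B=[hook,joint] C=[hinge,shaft,mast,tube,orb]
Tick 6: prefer B, take hook from B; A=[bolt,reel,quill] B=[joint] C=[hinge,shaft,mast,tube,orb,hook]
Tick 7: prefer A, take bolt from A; A=[reel,quill] B=[joint] C=[hinge,shaft,mast,tube,orb,hook,bolt]
Tick 8: prefer B, take joint from B; A=[reel,quill] B=[-] C=[hinge,shaft,mast,tube,orb,hook,bolt,joint]
Tick 9: prefer A, take reel from A; A=[quill] B=[-] C=[hinge,shaft,mast,tube,orb,hook,bolt,joint,reel]

Answer: hinge shaft mast tube orb hook bolt joint reel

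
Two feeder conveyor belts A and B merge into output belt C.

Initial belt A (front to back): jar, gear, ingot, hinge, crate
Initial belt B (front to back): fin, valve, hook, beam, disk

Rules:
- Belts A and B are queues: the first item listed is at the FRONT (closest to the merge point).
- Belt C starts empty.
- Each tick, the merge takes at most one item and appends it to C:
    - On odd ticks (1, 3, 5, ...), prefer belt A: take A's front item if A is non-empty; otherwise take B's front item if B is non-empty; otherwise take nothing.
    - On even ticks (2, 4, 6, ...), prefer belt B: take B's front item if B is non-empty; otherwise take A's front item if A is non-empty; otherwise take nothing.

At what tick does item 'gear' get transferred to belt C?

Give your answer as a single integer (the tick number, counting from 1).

Tick 1: prefer A, take jar from A; A=[gear,ingot,hinge,crate] B=[fin,valve,hook,beam,disk] C=[jar]
Tick 2: prefer B, take fin from B; A=[gear,ingot,hinge,crate] B=[valve,hook,beam,disk] C=[jar,fin]
Tick 3: prefer A, take gear from A; A=[ingot,hinge,crate] B=[valve,hook,beam,disk] C=[jar,fin,gear]

Answer: 3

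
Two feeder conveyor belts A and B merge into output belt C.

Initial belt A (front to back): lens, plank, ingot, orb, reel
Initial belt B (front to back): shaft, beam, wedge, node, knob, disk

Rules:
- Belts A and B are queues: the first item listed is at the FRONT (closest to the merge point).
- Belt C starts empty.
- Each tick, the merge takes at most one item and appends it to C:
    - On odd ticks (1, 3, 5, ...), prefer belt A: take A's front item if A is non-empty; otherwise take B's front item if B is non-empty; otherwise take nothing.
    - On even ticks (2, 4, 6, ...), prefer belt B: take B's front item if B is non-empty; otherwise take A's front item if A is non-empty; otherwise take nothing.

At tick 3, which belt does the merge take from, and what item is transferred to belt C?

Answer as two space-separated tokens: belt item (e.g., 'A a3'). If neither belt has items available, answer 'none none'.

Tick 1: prefer A, take lens from A; A=[plank,ingot,orb,reel] B=[shaft,beam,wedge,node,knob,disk] C=[lens]
Tick 2: prefer B, take shaft from B; A=[plank,ingot,orb,reel] B=[beam,wedge,node,knob,disk] C=[lens,shaft]
Tick 3: prefer A, take plank from A; A=[ingot,orb,reel] B=[beam,wedge,node,knob,disk] C=[lens,shaft,plank]

Answer: A plank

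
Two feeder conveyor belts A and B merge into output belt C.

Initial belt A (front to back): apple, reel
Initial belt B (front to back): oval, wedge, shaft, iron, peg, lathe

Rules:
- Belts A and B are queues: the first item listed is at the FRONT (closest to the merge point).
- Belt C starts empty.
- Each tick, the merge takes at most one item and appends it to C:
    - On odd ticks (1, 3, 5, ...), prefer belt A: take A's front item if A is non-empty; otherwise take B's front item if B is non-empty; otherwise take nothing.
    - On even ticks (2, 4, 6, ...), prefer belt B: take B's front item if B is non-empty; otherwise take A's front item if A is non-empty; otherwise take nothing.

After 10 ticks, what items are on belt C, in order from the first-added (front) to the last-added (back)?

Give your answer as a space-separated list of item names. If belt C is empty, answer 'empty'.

Answer: apple oval reel wedge shaft iron peg lathe

Derivation:
Tick 1: prefer A, take apple from A; A=[reel] B=[oval,wedge,shaft,iron,peg,lathe] C=[apple]
Tick 2: prefer B, take oval from B; A=[reel] B=[wedge,shaft,iron,peg,lathe] C=[apple,oval]
Tick 3: prefer A, take reel from A; A=[-] B=[wedge,shaft,iron,peg,lathe] C=[apple,oval,reel]
Tick 4: prefer B, take wedge from B; A=[-] B=[shaft,iron,peg,lathe] C=[apple,oval,reel,wedge]
Tick 5: prefer A, take shaft from B; A=[-] B=[iron,peg,lathe] C=[apple,oval,reel,wedge,shaft]
Tick 6: prefer B, take iron from B; A=[-] B=[peg,lathe] C=[apple,oval,reel,wedge,shaft,iron]
Tick 7: prefer A, take peg from B; A=[-] B=[lathe] C=[apple,oval,reel,wedge,shaft,iron,peg]
Tick 8: prefer B, take lathe from B; A=[-] B=[-] C=[apple,oval,reel,wedge,shaft,iron,peg,lathe]
Tick 9: prefer A, both empty, nothing taken; A=[-] B=[-] C=[apple,oval,reel,wedge,shaft,iron,peg,lathe]
Tick 10: prefer B, both empty, nothing taken; A=[-] B=[-] C=[apple,oval,reel,wedge,shaft,iron,peg,lathe]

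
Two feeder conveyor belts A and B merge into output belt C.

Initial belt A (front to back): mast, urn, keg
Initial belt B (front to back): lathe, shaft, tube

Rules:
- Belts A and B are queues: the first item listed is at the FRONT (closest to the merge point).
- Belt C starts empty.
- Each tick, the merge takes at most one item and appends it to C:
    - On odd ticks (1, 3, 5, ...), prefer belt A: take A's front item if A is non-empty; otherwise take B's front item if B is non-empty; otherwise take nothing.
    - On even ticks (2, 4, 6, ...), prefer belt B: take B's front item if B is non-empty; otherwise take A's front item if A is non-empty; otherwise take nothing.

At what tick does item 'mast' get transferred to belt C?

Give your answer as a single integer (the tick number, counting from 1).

Answer: 1

Derivation:
Tick 1: prefer A, take mast from A; A=[urn,keg] B=[lathe,shaft,tube] C=[mast]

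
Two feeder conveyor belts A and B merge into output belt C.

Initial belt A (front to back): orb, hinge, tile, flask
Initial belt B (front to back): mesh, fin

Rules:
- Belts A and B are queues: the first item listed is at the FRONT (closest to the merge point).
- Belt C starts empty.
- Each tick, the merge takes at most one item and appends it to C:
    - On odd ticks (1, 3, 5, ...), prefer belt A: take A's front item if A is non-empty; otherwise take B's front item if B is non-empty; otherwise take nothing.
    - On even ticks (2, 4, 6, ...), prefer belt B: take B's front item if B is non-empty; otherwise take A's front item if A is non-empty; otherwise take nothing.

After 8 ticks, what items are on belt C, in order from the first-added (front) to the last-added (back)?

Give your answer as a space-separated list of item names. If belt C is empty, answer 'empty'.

Answer: orb mesh hinge fin tile flask

Derivation:
Tick 1: prefer A, take orb from A; A=[hinge,tile,flask] B=[mesh,fin] C=[orb]
Tick 2: prefer B, take mesh from B; A=[hinge,tile,flask] B=[fin] C=[orb,mesh]
Tick 3: prefer A, take hinge from A; A=[tile,flask] B=[fin] C=[orb,mesh,hinge]
Tick 4: prefer B, take fin from B; A=[tile,flask] B=[-] C=[orb,mesh,hinge,fin]
Tick 5: prefer A, take tile from A; A=[flask] B=[-] C=[orb,mesh,hinge,fin,tile]
Tick 6: prefer B, take flask from A; A=[-] B=[-] C=[orb,mesh,hinge,fin,tile,flask]
Tick 7: prefer A, both empty, nothing taken; A=[-] B=[-] C=[orb,mesh,hinge,fin,tile,flask]
Tick 8: prefer B, both empty, nothing taken; A=[-] B=[-] C=[orb,mesh,hinge,fin,tile,flask]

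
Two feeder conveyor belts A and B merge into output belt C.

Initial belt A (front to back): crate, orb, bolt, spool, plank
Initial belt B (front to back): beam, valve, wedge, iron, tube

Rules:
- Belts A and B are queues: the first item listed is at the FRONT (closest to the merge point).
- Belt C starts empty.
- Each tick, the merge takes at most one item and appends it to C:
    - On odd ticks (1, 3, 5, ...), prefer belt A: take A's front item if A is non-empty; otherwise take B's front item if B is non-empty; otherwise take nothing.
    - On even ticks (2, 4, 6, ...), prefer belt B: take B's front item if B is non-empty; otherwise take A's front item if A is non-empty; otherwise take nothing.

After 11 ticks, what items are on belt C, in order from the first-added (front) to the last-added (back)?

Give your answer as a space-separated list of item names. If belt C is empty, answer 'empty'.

Answer: crate beam orb valve bolt wedge spool iron plank tube

Derivation:
Tick 1: prefer A, take crate from A; A=[orb,bolt,spool,plank] B=[beam,valve,wedge,iron,tube] C=[crate]
Tick 2: prefer B, take beam from B; A=[orb,bolt,spool,plank] B=[valve,wedge,iron,tube] C=[crate,beam]
Tick 3: prefer A, take orb from A; A=[bolt,spool,plank] B=[valve,wedge,iron,tube] C=[crate,beam,orb]
Tick 4: prefer B, take valve from B; A=[bolt,spool,plank] B=[wedge,iron,tube] C=[crate,beam,orb,valve]
Tick 5: prefer A, take bolt from A; A=[spool,plank] B=[wedge,iron,tube] C=[crate,beam,orb,valve,bolt]
Tick 6: prefer B, take wedge from B; A=[spool,plank] B=[iron,tube] C=[crate,beam,orb,valve,bolt,wedge]
Tick 7: prefer A, take spool from A; A=[plank] B=[iron,tube] C=[crate,beam,orb,valve,bolt,wedge,spool]
Tick 8: prefer B, take iron from B; A=[plank] B=[tube] C=[crate,beam,orb,valve,bolt,wedge,spool,iron]
Tick 9: prefer A, take plank from A; A=[-] B=[tube] C=[crate,beam,orb,valve,bolt,wedge,spool,iron,plank]
Tick 10: prefer B, take tube from B; A=[-] B=[-] C=[crate,beam,orb,valve,bolt,wedge,spool,iron,plank,tube]
Tick 11: prefer A, both empty, nothing taken; A=[-] B=[-] C=[crate,beam,orb,valve,bolt,wedge,spool,iron,plank,tube]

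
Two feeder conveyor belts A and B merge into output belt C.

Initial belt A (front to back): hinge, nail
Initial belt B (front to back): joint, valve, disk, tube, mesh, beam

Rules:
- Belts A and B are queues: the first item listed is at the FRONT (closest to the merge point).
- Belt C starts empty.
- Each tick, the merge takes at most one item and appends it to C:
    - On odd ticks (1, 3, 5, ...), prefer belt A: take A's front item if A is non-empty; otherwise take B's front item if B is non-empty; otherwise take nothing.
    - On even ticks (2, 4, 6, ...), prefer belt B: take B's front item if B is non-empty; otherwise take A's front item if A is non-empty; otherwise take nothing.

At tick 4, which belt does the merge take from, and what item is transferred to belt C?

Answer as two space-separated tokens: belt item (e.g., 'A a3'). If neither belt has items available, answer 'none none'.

Tick 1: prefer A, take hinge from A; A=[nail] B=[joint,valve,disk,tube,mesh,beam] C=[hinge]
Tick 2: prefer B, take joint from B; A=[nail] B=[valve,disk,tube,mesh,beam] C=[hinge,joint]
Tick 3: prefer A, take nail from A; A=[-] B=[valve,disk,tube,mesh,beam] C=[hinge,joint,nail]
Tick 4: prefer B, take valve from B; A=[-] B=[disk,tube,mesh,beam] C=[hinge,joint,nail,valve]

Answer: B valve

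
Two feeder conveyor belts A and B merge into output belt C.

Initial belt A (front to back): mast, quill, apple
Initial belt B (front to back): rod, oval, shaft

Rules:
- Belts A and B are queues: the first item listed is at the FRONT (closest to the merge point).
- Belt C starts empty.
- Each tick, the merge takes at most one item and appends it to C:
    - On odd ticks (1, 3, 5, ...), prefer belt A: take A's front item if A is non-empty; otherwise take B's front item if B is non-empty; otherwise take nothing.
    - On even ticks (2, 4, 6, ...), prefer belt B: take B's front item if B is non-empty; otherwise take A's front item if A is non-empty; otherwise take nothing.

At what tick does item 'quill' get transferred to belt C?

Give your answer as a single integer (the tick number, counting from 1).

Tick 1: prefer A, take mast from A; A=[quill,apple] B=[rod,oval,shaft] C=[mast]
Tick 2: prefer B, take rod from B; A=[quill,apple] B=[oval,shaft] C=[mast,rod]
Tick 3: prefer A, take quill from A; A=[apple] B=[oval,shaft] C=[mast,rod,quill]

Answer: 3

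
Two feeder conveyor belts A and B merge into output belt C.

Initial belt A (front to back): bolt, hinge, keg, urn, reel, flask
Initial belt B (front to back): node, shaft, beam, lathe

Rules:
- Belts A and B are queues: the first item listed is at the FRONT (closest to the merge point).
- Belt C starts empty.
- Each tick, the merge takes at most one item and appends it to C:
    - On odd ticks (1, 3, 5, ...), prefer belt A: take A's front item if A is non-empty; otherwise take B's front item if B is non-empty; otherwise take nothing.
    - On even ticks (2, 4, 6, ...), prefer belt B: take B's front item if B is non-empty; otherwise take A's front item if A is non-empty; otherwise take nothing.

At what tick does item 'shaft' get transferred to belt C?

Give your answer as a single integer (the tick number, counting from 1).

Answer: 4

Derivation:
Tick 1: prefer A, take bolt from A; A=[hinge,keg,urn,reel,flask] B=[node,shaft,beam,lathe] C=[bolt]
Tick 2: prefer B, take node from B; A=[hinge,keg,urn,reel,flask] B=[shaft,beam,lathe] C=[bolt,node]
Tick 3: prefer A, take hinge from A; A=[keg,urn,reel,flask] B=[shaft,beam,lathe] C=[bolt,node,hinge]
Tick 4: prefer B, take shaft from B; A=[keg,urn,reel,flask] B=[beam,lathe] C=[bolt,node,hinge,shaft]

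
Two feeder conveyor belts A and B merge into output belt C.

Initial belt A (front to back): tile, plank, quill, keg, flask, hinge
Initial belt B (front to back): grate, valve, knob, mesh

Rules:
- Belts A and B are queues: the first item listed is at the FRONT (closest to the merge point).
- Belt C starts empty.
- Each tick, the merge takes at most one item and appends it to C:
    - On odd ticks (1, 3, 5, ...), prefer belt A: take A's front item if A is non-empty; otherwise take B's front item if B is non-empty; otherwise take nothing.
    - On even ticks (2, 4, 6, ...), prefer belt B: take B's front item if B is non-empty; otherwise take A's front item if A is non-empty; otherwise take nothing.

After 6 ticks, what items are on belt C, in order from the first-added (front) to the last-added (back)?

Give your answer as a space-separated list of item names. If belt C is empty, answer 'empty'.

Answer: tile grate plank valve quill knob

Derivation:
Tick 1: prefer A, take tile from A; A=[plank,quill,keg,flask,hinge] B=[grate,valve,knob,mesh] C=[tile]
Tick 2: prefer B, take grate from B; A=[plank,quill,keg,flask,hinge] B=[valve,knob,mesh] C=[tile,grate]
Tick 3: prefer A, take plank from A; A=[quill,keg,flask,hinge] B=[valve,knob,mesh] C=[tile,grate,plank]
Tick 4: prefer B, take valve from B; A=[quill,keg,flask,hinge] B=[knob,mesh] C=[tile,grate,plank,valve]
Tick 5: prefer A, take quill from A; A=[keg,flask,hinge] B=[knob,mesh] C=[tile,grate,plank,valve,quill]
Tick 6: prefer B, take knob from B; A=[keg,flask,hinge] B=[mesh] C=[tile,grate,plank,valve,quill,knob]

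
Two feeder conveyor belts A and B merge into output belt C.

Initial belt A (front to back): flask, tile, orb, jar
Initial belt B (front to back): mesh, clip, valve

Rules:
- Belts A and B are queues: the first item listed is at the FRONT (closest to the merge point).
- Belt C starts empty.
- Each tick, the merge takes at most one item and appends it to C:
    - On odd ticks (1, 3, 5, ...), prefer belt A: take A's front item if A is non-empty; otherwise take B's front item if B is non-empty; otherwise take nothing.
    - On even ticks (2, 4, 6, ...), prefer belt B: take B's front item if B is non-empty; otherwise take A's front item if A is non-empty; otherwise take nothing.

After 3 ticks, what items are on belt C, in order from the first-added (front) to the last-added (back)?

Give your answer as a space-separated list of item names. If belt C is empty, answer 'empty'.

Tick 1: prefer A, take flask from A; A=[tile,orb,jar] B=[mesh,clip,valve] C=[flask]
Tick 2: prefer B, take mesh from B; A=[tile,orb,jar] B=[clip,valve] C=[flask,mesh]
Tick 3: prefer A, take tile from A; A=[orb,jar] B=[clip,valve] C=[flask,mesh,tile]

Answer: flask mesh tile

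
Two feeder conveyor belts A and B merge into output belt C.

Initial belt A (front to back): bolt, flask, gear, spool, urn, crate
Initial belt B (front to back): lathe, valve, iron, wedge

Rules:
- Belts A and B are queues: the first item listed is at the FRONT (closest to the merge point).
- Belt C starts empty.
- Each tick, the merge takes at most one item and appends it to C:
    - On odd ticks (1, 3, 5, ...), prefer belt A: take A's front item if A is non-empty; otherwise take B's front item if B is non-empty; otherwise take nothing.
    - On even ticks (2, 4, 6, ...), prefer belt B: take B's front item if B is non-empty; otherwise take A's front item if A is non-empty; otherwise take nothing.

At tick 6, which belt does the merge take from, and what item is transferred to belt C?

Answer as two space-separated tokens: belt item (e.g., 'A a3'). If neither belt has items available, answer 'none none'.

Answer: B iron

Derivation:
Tick 1: prefer A, take bolt from A; A=[flask,gear,spool,urn,crate] B=[lathe,valve,iron,wedge] C=[bolt]
Tick 2: prefer B, take lathe from B; A=[flask,gear,spool,urn,crate] B=[valve,iron,wedge] C=[bolt,lathe]
Tick 3: prefer A, take flask from A; A=[gear,spool,urn,crate] B=[valve,iron,wedge] C=[bolt,lathe,flask]
Tick 4: prefer B, take valve from B; A=[gear,spool,urn,crate] B=[iron,wedge] C=[bolt,lathe,flask,valve]
Tick 5: prefer A, take gear from A; A=[spool,urn,crate] B=[iron,wedge] C=[bolt,lathe,flask,valve,gear]
Tick 6: prefer B, take iron from B; A=[spool,urn,crate] B=[wedge] C=[bolt,lathe,flask,valve,gear,iron]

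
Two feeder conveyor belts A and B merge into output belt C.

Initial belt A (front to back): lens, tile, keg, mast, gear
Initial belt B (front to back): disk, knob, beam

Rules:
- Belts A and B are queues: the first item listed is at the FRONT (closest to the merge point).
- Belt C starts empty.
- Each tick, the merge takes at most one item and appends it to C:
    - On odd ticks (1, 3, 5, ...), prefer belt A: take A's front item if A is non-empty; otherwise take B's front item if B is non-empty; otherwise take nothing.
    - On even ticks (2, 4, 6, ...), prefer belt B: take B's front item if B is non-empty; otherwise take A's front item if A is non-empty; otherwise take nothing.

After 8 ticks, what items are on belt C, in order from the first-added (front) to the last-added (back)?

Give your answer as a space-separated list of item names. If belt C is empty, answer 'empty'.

Tick 1: prefer A, take lens from A; A=[tile,keg,mast,gear] B=[disk,knob,beam] C=[lens]
Tick 2: prefer B, take disk from B; A=[tile,keg,mast,gear] B=[knob,beam] C=[lens,disk]
Tick 3: prefer A, take tile from A; A=[keg,mast,gear] B=[knob,beam] C=[lens,disk,tile]
Tick 4: prefer B, take knob from B; A=[keg,mast,gear] B=[beam] C=[lens,disk,tile,knob]
Tick 5: prefer A, take keg from A; A=[mast,gear] B=[beam] C=[lens,disk,tile,knob,keg]
Tick 6: prefer B, take beam from B; A=[mast,gear] B=[-] C=[lens,disk,tile,knob,keg,beam]
Tick 7: prefer A, take mast from A; A=[gear] B=[-] C=[lens,disk,tile,knob,keg,beam,mast]
Tick 8: prefer B, take gear from A; A=[-] B=[-] C=[lens,disk,tile,knob,keg,beam,mast,gear]

Answer: lens disk tile knob keg beam mast gear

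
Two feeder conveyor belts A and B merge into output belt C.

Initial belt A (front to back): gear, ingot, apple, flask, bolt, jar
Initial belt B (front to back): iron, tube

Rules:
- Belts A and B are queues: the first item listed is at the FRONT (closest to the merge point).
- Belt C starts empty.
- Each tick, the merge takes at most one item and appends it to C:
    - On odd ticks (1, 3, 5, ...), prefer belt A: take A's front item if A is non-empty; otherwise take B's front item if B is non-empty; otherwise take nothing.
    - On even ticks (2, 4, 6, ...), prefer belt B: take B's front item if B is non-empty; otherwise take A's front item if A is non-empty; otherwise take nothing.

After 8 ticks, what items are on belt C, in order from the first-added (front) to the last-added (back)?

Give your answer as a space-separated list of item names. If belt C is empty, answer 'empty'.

Answer: gear iron ingot tube apple flask bolt jar

Derivation:
Tick 1: prefer A, take gear from A; A=[ingot,apple,flask,bolt,jar] B=[iron,tube] C=[gear]
Tick 2: prefer B, take iron from B; A=[ingot,apple,flask,bolt,jar] B=[tube] C=[gear,iron]
Tick 3: prefer A, take ingot from A; A=[apple,flask,bolt,jar] B=[tube] C=[gear,iron,ingot]
Tick 4: prefer B, take tube from B; A=[apple,flask,bolt,jar] B=[-] C=[gear,iron,ingot,tube]
Tick 5: prefer A, take apple from A; A=[flask,bolt,jar] B=[-] C=[gear,iron,ingot,tube,apple]
Tick 6: prefer B, take flask from A; A=[bolt,jar] B=[-] C=[gear,iron,ingot,tube,apple,flask]
Tick 7: prefer A, take bolt from A; A=[jar] B=[-] C=[gear,iron,ingot,tube,apple,flask,bolt]
Tick 8: prefer B, take jar from A; A=[-] B=[-] C=[gear,iron,ingot,tube,apple,flask,bolt,jar]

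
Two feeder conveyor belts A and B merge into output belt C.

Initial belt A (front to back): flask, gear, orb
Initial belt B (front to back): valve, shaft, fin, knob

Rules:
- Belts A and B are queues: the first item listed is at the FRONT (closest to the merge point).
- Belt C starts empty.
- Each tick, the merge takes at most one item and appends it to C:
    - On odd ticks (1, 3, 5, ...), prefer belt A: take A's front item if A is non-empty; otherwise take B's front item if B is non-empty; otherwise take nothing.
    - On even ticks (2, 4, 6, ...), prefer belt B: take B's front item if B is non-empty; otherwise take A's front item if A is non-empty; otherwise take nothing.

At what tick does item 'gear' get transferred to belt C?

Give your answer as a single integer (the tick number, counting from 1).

Tick 1: prefer A, take flask from A; A=[gear,orb] B=[valve,shaft,fin,knob] C=[flask]
Tick 2: prefer B, take valve from B; A=[gear,orb] B=[shaft,fin,knob] C=[flask,valve]
Tick 3: prefer A, take gear from A; A=[orb] B=[shaft,fin,knob] C=[flask,valve,gear]

Answer: 3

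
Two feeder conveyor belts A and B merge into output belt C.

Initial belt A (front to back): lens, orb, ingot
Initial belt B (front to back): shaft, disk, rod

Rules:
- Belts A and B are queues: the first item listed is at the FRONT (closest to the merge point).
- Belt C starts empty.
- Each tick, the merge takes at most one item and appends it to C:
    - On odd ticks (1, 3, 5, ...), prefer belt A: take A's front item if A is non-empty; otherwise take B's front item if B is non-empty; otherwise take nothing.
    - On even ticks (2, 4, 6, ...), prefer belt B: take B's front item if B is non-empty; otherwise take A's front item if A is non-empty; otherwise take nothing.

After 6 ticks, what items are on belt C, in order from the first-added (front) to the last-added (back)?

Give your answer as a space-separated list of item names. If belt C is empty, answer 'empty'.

Answer: lens shaft orb disk ingot rod

Derivation:
Tick 1: prefer A, take lens from A; A=[orb,ingot] B=[shaft,disk,rod] C=[lens]
Tick 2: prefer B, take shaft from B; A=[orb,ingot] B=[disk,rod] C=[lens,shaft]
Tick 3: prefer A, take orb from A; A=[ingot] B=[disk,rod] C=[lens,shaft,orb]
Tick 4: prefer B, take disk from B; A=[ingot] B=[rod] C=[lens,shaft,orb,disk]
Tick 5: prefer A, take ingot from A; A=[-] B=[rod] C=[lens,shaft,orb,disk,ingot]
Tick 6: prefer B, take rod from B; A=[-] B=[-] C=[lens,shaft,orb,disk,ingot,rod]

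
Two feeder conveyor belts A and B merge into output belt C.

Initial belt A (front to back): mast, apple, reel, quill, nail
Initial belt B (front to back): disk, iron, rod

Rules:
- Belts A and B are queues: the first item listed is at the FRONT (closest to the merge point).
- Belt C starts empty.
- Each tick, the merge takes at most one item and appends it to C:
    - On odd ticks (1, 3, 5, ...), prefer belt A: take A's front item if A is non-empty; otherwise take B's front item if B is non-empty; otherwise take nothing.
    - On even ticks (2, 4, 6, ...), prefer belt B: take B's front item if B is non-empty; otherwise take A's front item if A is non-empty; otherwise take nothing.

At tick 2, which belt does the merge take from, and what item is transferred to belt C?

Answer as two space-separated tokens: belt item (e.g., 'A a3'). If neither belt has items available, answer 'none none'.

Tick 1: prefer A, take mast from A; A=[apple,reel,quill,nail] B=[disk,iron,rod] C=[mast]
Tick 2: prefer B, take disk from B; A=[apple,reel,quill,nail] B=[iron,rod] C=[mast,disk]

Answer: B disk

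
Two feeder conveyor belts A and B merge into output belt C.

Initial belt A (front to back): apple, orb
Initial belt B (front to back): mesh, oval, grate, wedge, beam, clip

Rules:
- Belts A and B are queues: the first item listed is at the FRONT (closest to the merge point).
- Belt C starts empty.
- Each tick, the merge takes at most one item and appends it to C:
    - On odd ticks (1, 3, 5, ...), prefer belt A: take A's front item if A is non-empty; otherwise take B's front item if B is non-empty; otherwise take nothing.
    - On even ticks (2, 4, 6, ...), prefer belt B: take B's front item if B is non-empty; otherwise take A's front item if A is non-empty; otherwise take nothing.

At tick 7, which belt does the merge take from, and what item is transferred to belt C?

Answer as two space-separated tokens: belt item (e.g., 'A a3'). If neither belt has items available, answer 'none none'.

Tick 1: prefer A, take apple from A; A=[orb] B=[mesh,oval,grate,wedge,beam,clip] C=[apple]
Tick 2: prefer B, take mesh from B; A=[orb] B=[oval,grate,wedge,beam,clip] C=[apple,mesh]
Tick 3: prefer A, take orb from A; A=[-] B=[oval,grate,wedge,beam,clip] C=[apple,mesh,orb]
Tick 4: prefer B, take oval from B; A=[-] B=[grate,wedge,beam,clip] C=[apple,mesh,orb,oval]
Tick 5: prefer A, take grate from B; A=[-] B=[wedge,beam,clip] C=[apple,mesh,orb,oval,grate]
Tick 6: prefer B, take wedge from B; A=[-] B=[beam,clip] C=[apple,mesh,orb,oval,grate,wedge]
Tick 7: prefer A, take beam from B; A=[-] B=[clip] C=[apple,mesh,orb,oval,grate,wedge,beam]

Answer: B beam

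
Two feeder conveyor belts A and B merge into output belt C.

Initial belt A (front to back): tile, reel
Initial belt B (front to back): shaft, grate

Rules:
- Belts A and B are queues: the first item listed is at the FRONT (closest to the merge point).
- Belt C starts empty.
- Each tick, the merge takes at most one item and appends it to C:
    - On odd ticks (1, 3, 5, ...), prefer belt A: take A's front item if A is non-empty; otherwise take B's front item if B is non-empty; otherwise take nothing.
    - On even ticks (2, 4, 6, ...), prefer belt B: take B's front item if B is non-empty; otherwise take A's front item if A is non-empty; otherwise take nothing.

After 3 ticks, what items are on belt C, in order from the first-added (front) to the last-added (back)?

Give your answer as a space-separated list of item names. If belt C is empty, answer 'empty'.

Answer: tile shaft reel

Derivation:
Tick 1: prefer A, take tile from A; A=[reel] B=[shaft,grate] C=[tile]
Tick 2: prefer B, take shaft from B; A=[reel] B=[grate] C=[tile,shaft]
Tick 3: prefer A, take reel from A; A=[-] B=[grate] C=[tile,shaft,reel]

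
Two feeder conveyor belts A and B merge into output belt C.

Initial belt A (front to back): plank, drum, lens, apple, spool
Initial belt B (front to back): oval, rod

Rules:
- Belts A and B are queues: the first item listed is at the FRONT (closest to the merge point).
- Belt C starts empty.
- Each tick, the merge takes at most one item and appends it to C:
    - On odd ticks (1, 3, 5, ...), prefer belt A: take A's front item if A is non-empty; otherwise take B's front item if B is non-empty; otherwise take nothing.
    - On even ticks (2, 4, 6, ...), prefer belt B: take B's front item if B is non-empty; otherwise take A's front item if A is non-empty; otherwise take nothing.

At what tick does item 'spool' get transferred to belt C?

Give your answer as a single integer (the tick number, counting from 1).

Tick 1: prefer A, take plank from A; A=[drum,lens,apple,spool] B=[oval,rod] C=[plank]
Tick 2: prefer B, take oval from B; A=[drum,lens,apple,spool] B=[rod] C=[plank,oval]
Tick 3: prefer A, take drum from A; A=[lens,apple,spool] B=[rod] C=[plank,oval,drum]
Tick 4: prefer B, take rod from B; A=[lens,apple,spool] B=[-] C=[plank,oval,drum,rod]
Tick 5: prefer A, take lens from A; A=[apple,spool] B=[-] C=[plank,oval,drum,rod,lens]
Tick 6: prefer B, take apple from A; A=[spool] B=[-] C=[plank,oval,drum,rod,lens,apple]
Tick 7: prefer A, take spool from A; A=[-] B=[-] C=[plank,oval,drum,rod,lens,apple,spool]

Answer: 7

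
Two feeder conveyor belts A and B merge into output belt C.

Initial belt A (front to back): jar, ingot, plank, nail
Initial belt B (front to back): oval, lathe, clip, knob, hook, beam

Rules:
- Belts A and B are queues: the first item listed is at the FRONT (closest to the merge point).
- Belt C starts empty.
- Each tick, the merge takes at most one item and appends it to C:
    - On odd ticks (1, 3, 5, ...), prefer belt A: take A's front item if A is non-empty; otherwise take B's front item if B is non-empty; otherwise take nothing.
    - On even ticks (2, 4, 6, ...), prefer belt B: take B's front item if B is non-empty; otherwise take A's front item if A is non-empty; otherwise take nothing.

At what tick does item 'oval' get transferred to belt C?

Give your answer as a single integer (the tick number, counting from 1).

Answer: 2

Derivation:
Tick 1: prefer A, take jar from A; A=[ingot,plank,nail] B=[oval,lathe,clip,knob,hook,beam] C=[jar]
Tick 2: prefer B, take oval from B; A=[ingot,plank,nail] B=[lathe,clip,knob,hook,beam] C=[jar,oval]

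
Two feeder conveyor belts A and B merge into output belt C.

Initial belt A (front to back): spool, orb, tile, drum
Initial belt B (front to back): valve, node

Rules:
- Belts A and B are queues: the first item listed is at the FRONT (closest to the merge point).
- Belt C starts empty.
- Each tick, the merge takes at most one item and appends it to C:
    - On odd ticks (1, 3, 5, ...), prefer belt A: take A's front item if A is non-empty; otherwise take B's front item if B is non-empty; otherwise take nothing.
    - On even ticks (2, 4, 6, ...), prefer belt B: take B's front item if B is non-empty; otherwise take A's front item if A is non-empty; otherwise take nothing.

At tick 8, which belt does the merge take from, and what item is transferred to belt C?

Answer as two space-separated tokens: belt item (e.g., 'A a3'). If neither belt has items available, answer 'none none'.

Answer: none none

Derivation:
Tick 1: prefer A, take spool from A; A=[orb,tile,drum] B=[valve,node] C=[spool]
Tick 2: prefer B, take valve from B; A=[orb,tile,drum] B=[node] C=[spool,valve]
Tick 3: prefer A, take orb from A; A=[tile,drum] B=[node] C=[spool,valve,orb]
Tick 4: prefer B, take node from B; A=[tile,drum] B=[-] C=[spool,valve,orb,node]
Tick 5: prefer A, take tile from A; A=[drum] B=[-] C=[spool,valve,orb,node,tile]
Tick 6: prefer B, take drum from A; A=[-] B=[-] C=[spool,valve,orb,node,tile,drum]
Tick 7: prefer A, both empty, nothing taken; A=[-] B=[-] C=[spool,valve,orb,node,tile,drum]
Tick 8: prefer B, both empty, nothing taken; A=[-] B=[-] C=[spool,valve,orb,node,tile,drum]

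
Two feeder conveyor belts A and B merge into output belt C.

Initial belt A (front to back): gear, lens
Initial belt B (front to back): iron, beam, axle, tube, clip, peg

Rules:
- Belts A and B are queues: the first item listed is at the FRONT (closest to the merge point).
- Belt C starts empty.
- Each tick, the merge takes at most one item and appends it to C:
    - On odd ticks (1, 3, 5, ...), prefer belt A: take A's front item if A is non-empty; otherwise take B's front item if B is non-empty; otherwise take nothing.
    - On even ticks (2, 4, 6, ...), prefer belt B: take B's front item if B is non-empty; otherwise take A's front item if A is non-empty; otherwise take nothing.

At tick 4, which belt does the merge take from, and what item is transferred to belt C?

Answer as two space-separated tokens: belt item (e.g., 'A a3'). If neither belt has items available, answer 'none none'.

Answer: B beam

Derivation:
Tick 1: prefer A, take gear from A; A=[lens] B=[iron,beam,axle,tube,clip,peg] C=[gear]
Tick 2: prefer B, take iron from B; A=[lens] B=[beam,axle,tube,clip,peg] C=[gear,iron]
Tick 3: prefer A, take lens from A; A=[-] B=[beam,axle,tube,clip,peg] C=[gear,iron,lens]
Tick 4: prefer B, take beam from B; A=[-] B=[axle,tube,clip,peg] C=[gear,iron,lens,beam]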